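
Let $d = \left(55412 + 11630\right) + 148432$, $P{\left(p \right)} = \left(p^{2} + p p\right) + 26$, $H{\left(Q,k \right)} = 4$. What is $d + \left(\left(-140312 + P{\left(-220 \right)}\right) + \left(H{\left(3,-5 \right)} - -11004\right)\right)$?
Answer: $182996$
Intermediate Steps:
$P{\left(p \right)} = 26 + 2 p^{2}$ ($P{\left(p \right)} = \left(p^{2} + p^{2}\right) + 26 = 2 p^{2} + 26 = 26 + 2 p^{2}$)
$d = 215474$ ($d = 67042 + 148432 = 215474$)
$d + \left(\left(-140312 + P{\left(-220 \right)}\right) + \left(H{\left(3,-5 \right)} - -11004\right)\right) = 215474 + \left(\left(-140312 + \left(26 + 2 \left(-220\right)^{2}\right)\right) + \left(4 - -11004\right)\right) = 215474 + \left(\left(-140312 + \left(26 + 2 \cdot 48400\right)\right) + \left(4 + 11004\right)\right) = 215474 + \left(\left(-140312 + \left(26 + 96800\right)\right) + 11008\right) = 215474 + \left(\left(-140312 + 96826\right) + 11008\right) = 215474 + \left(-43486 + 11008\right) = 215474 - 32478 = 182996$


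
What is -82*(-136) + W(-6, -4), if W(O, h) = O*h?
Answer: 11176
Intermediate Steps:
-82*(-136) + W(-6, -4) = -82*(-136) - 6*(-4) = 11152 + 24 = 11176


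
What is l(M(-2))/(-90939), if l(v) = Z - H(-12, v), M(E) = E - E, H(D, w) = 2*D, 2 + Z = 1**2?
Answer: -23/90939 ≈ -0.00025292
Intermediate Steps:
Z = -1 (Z = -2 + 1**2 = -2 + 1 = -1)
M(E) = 0
l(v) = 23 (l(v) = -1 - 2*(-12) = -1 - 1*(-24) = -1 + 24 = 23)
l(M(-2))/(-90939) = 23/(-90939) = 23*(-1/90939) = -23/90939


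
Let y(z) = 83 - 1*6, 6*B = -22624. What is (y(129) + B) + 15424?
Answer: 35191/3 ≈ 11730.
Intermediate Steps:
B = -11312/3 (B = (1/6)*(-22624) = -11312/3 ≈ -3770.7)
y(z) = 77 (y(z) = 83 - 6 = 77)
(y(129) + B) + 15424 = (77 - 11312/3) + 15424 = -11081/3 + 15424 = 35191/3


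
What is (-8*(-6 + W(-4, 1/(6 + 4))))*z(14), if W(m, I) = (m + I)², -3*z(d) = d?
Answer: 8596/25 ≈ 343.84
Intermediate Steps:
z(d) = -d/3
W(m, I) = (I + m)²
(-8*(-6 + W(-4, 1/(6 + 4))))*z(14) = (-8*(-6 + (1/(6 + 4) - 4)²))*(-⅓*14) = -8*(-6 + (1/10 - 4)²)*(-14/3) = -8*(-6 + (⅒ - 4)²)*(-14/3) = -8*(-6 + (-39/10)²)*(-14/3) = -8*(-6 + 1521/100)*(-14/3) = -8*921/100*(-14/3) = -1842/25*(-14/3) = 8596/25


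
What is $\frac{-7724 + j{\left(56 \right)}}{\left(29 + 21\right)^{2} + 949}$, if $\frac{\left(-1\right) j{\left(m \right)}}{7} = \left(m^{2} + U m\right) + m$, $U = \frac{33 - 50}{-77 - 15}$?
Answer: $- \frac{693230}{79327} \approx -8.7389$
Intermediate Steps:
$U = \frac{17}{92}$ ($U = - \frac{17}{-92} = \left(-17\right) \left(- \frac{1}{92}\right) = \frac{17}{92} \approx 0.18478$)
$j{\left(m \right)} = - 7 m^{2} - \frac{763 m}{92}$ ($j{\left(m \right)} = - 7 \left(\left(m^{2} + \frac{17 m}{92}\right) + m\right) = - 7 \left(m^{2} + \frac{109 m}{92}\right) = - 7 m^{2} - \frac{763 m}{92}$)
$\frac{-7724 + j{\left(56 \right)}}{\left(29 + 21\right)^{2} + 949} = \frac{-7724 - \frac{98 \left(109 + 92 \cdot 56\right)}{23}}{\left(29 + 21\right)^{2} + 949} = \frac{-7724 - \frac{98 \left(109 + 5152\right)}{23}}{50^{2} + 949} = \frac{-7724 - \frac{98}{23} \cdot 5261}{2500 + 949} = \frac{-7724 - \frac{515578}{23}}{3449} = \left(- \frac{693230}{23}\right) \frac{1}{3449} = - \frac{693230}{79327}$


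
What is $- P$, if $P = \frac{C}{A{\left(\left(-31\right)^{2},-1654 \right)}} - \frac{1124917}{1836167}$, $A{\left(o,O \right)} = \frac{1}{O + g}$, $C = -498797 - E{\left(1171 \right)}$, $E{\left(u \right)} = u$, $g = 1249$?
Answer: $- \frac{371800019650763}{1836167} \approx -2.0249 \cdot 10^{8}$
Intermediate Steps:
$C = -499968$ ($C = -498797 - 1171 = -499968$)
$A{\left(o,O \right)} = \frac{1}{1249 + O}$ ($A{\left(o,O \right)} = \frac{1}{O + 1249} = \frac{1}{1249 + O}$)
$P = \frac{371800019650763}{1836167}$ ($P = - \frac{499968}{\frac{1}{1249 - 1654}} - \frac{1124917}{1836167} = - \frac{499968}{\frac{1}{-405}} - \frac{1124917}{1836167} = - \frac{499968}{- \frac{1}{405}} - \frac{1124917}{1836167} = \left(-499968\right) \left(-405\right) - \frac{1124917}{1836167} = 202487040 - \frac{1124917}{1836167} = \frac{371800019650763}{1836167} \approx 2.0249 \cdot 10^{8}$)
$- P = \left(-1\right) \frac{371800019650763}{1836167} = - \frac{371800019650763}{1836167}$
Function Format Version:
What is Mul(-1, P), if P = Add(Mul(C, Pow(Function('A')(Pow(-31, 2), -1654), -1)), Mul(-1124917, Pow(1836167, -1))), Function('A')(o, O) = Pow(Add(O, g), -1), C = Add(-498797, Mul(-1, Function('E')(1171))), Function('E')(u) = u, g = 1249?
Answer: Rational(-371800019650763, 1836167) ≈ -2.0249e+8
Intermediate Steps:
C = -499968 (C = Add(-498797, Mul(-1, 1171)) = Add(-498797, -1171) = -499968)
Function('A')(o, O) = Pow(Add(1249, O), -1) (Function('A')(o, O) = Pow(Add(O, 1249), -1) = Pow(Add(1249, O), -1))
P = Rational(371800019650763, 1836167) (P = Add(Mul(-499968, Pow(Pow(Add(1249, -1654), -1), -1)), Mul(-1124917, Pow(1836167, -1))) = Add(Mul(-499968, Pow(Pow(-405, -1), -1)), Mul(-1124917, Rational(1, 1836167))) = Add(Mul(-499968, Pow(Rational(-1, 405), -1)), Rational(-1124917, 1836167)) = Add(Mul(-499968, -405), Rational(-1124917, 1836167)) = Add(202487040, Rational(-1124917, 1836167)) = Rational(371800019650763, 1836167) ≈ 2.0249e+8)
Mul(-1, P) = Mul(-1, Rational(371800019650763, 1836167)) = Rational(-371800019650763, 1836167)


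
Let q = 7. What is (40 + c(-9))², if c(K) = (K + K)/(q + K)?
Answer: 2401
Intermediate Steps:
c(K) = 2*K/(7 + K) (c(K) = (K + K)/(7 + K) = (2*K)/(7 + K) = 2*K/(7 + K))
(40 + c(-9))² = (40 + 2*(-9)/(7 - 9))² = (40 + 2*(-9)/(-2))² = (40 + 2*(-9)*(-½))² = (40 + 9)² = 49² = 2401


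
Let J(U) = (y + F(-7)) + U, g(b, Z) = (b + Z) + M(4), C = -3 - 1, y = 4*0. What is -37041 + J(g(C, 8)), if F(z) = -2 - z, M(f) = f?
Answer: -37028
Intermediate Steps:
y = 0
C = -4
g(b, Z) = 4 + Z + b (g(b, Z) = (b + Z) + 4 = (Z + b) + 4 = 4 + Z + b)
J(U) = 5 + U (J(U) = (0 + (-2 - 1*(-7))) + U = (0 + (-2 + 7)) + U = (0 + 5) + U = 5 + U)
-37041 + J(g(C, 8)) = -37041 + (5 + (4 + 8 - 4)) = -37041 + (5 + 8) = -37041 + 13 = -37028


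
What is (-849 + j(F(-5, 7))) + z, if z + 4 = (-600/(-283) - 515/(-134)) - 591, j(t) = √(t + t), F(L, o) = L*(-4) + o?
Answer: -54533223/37922 + 3*√6 ≈ -1430.7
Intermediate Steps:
F(L, o) = o - 4*L (F(L, o) = -4*L + o = o - 4*L)
j(t) = √2*√t (j(t) = √(2*t) = √2*√t)
z = -22337445/37922 (z = -4 + ((-600/(-283) - 515/(-134)) - 591) = -4 + ((-600*(-1/283) - 515*(-1/134)) - 591) = -4 + ((600/283 + 515/134) - 591) = -4 + (226145/37922 - 591) = -4 - 22185757/37922 = -22337445/37922 ≈ -589.04)
(-849 + j(F(-5, 7))) + z = (-849 + √2*√(7 - 4*(-5))) - 22337445/37922 = (-849 + √2*√(7 + 20)) - 22337445/37922 = (-849 + √2*√27) - 22337445/37922 = (-849 + √2*(3*√3)) - 22337445/37922 = (-849 + 3*√6) - 22337445/37922 = -54533223/37922 + 3*√6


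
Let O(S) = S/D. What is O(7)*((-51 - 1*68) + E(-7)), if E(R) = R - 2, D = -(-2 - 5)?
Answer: -128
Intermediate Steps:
D = 7 (D = -1*(-7) = 7)
O(S) = S/7
E(R) = -2 + R
O(7)*((-51 - 1*68) + E(-7)) = ((⅐)*7)*((-51 - 1*68) + (-2 - 7)) = 1*((-51 - 68) - 9) = 1*(-119 - 9) = 1*(-128) = -128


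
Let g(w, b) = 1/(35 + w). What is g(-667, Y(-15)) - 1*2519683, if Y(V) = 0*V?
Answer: -1592439657/632 ≈ -2.5197e+6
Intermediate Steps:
Y(V) = 0
g(-667, Y(-15)) - 1*2519683 = 1/(35 - 667) - 1*2519683 = 1/(-632) - 2519683 = -1/632 - 2519683 = -1592439657/632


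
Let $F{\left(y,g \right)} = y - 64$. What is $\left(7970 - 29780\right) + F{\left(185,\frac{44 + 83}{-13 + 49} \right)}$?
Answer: $-21689$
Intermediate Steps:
$F{\left(y,g \right)} = -64 + y$
$\left(7970 - 29780\right) + F{\left(185,\frac{44 + 83}{-13 + 49} \right)} = \left(7970 - 29780\right) + \left(-64 + 185\right) = -21810 + 121 = -21689$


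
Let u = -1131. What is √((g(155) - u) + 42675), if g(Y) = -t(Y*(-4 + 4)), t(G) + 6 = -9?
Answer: 9*√541 ≈ 209.33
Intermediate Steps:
t(G) = -15 (t(G) = -6 - 9 = -15)
g(Y) = 15 (g(Y) = -1*(-15) = 15)
√((g(155) - u) + 42675) = √((15 - 1*(-1131)) + 42675) = √((15 + 1131) + 42675) = √(1146 + 42675) = √43821 = 9*√541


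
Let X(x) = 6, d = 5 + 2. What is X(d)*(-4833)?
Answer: -28998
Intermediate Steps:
d = 7
X(d)*(-4833) = 6*(-4833) = -28998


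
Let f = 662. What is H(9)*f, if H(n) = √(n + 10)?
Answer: 662*√19 ≈ 2885.6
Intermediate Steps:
H(n) = √(10 + n)
H(9)*f = √(10 + 9)*662 = √19*662 = 662*√19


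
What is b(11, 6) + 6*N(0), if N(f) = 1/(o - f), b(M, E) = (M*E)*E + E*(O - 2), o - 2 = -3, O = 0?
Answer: 378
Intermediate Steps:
o = -1 (o = 2 - 3 = -1)
b(M, E) = -2*E + M*E² (b(M, E) = (M*E)*E + E*(0 - 2) = (E*M)*E + E*(-2) = M*E² - 2*E = -2*E + M*E²)
N(f) = 1/(-1 - f)
b(11, 6) + 6*N(0) = 6*(-2 + 6*11) + 6*(-1/(1 + 0)) = 6*(-2 + 66) + 6*(-1/1) = 6*64 + 6*(-1*1) = 384 + 6*(-1) = 384 - 6 = 378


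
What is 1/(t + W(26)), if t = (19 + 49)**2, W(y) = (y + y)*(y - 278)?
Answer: -1/8480 ≈ -0.00011792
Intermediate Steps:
W(y) = 2*y*(-278 + y) (W(y) = (2*y)*(-278 + y) = 2*y*(-278 + y))
t = 4624 (t = 68**2 = 4624)
1/(t + W(26)) = 1/(4624 + 2*26*(-278 + 26)) = 1/(4624 + 2*26*(-252)) = 1/(4624 - 13104) = 1/(-8480) = -1/8480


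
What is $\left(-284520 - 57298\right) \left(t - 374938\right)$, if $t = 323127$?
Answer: $17709932398$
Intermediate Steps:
$\left(-284520 - 57298\right) \left(t - 374938\right) = \left(-284520 - 57298\right) \left(323127 - 374938\right) = \left(-341818\right) \left(-51811\right) = 17709932398$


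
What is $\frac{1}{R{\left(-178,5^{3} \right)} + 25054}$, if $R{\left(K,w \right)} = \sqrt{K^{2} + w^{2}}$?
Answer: $\frac{25054}{627655607} - \frac{\sqrt{47309}}{627655607} \approx 3.957 \cdot 10^{-5}$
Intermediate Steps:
$\frac{1}{R{\left(-178,5^{3} \right)} + 25054} = \frac{1}{\sqrt{\left(-178\right)^{2} + \left(5^{3}\right)^{2}} + 25054} = \frac{1}{\sqrt{31684 + 125^{2}} + 25054} = \frac{1}{\sqrt{31684 + 15625} + 25054} = \frac{1}{\sqrt{47309} + 25054} = \frac{1}{25054 + \sqrt{47309}}$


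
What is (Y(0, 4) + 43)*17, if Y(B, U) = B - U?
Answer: 663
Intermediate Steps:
(Y(0, 4) + 43)*17 = ((0 - 1*4) + 43)*17 = ((0 - 4) + 43)*17 = (-4 + 43)*17 = 39*17 = 663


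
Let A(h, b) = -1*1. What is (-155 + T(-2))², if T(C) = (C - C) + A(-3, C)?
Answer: 24336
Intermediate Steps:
A(h, b) = -1
T(C) = -1 (T(C) = (C - C) - 1 = 0 - 1 = -1)
(-155 + T(-2))² = (-155 - 1)² = (-156)² = 24336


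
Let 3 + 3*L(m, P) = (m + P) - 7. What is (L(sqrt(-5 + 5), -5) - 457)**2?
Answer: 213444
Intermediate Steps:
L(m, P) = -10/3 + P/3 + m/3 (L(m, P) = -1 + ((m + P) - 7)/3 = -1 + ((P + m) - 7)/3 = -1 + (-7 + P + m)/3 = -1 + (-7/3 + P/3 + m/3) = -10/3 + P/3 + m/3)
(L(sqrt(-5 + 5), -5) - 457)**2 = ((-10/3 + (1/3)*(-5) + sqrt(-5 + 5)/3) - 457)**2 = ((-10/3 - 5/3 + sqrt(0)/3) - 457)**2 = ((-10/3 - 5/3 + (1/3)*0) - 457)**2 = ((-10/3 - 5/3 + 0) - 457)**2 = (-5 - 457)**2 = (-462)**2 = 213444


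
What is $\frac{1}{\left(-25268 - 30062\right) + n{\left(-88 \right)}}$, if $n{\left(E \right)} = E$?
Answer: $- \frac{1}{55418} \approx -1.8045 \cdot 10^{-5}$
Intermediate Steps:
$\frac{1}{\left(-25268 - 30062\right) + n{\left(-88 \right)}} = \frac{1}{\left(-25268 - 30062\right) - 88} = \frac{1}{-55330 - 88} = \frac{1}{-55418} = - \frac{1}{55418}$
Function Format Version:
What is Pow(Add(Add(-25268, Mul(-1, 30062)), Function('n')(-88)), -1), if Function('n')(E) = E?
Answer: Rational(-1, 55418) ≈ -1.8045e-5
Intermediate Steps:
Pow(Add(Add(-25268, Mul(-1, 30062)), Function('n')(-88)), -1) = Pow(Add(Add(-25268, Mul(-1, 30062)), -88), -1) = Pow(Add(Add(-25268, -30062), -88), -1) = Pow(Add(-55330, -88), -1) = Pow(-55418, -1) = Rational(-1, 55418)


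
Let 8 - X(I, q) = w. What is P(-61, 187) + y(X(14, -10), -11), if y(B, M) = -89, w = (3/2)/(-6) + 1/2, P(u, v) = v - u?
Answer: 159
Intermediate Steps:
w = 1/4 (w = (3*(1/2))*(-1/6) + 1*(1/2) = (3/2)*(-1/6) + 1/2 = -1/4 + 1/2 = 1/4 ≈ 0.25000)
X(I, q) = 31/4 (X(I, q) = 8 - 1*1/4 = 8 - 1/4 = 31/4)
P(-61, 187) + y(X(14, -10), -11) = (187 - 1*(-61)) - 89 = (187 + 61) - 89 = 248 - 89 = 159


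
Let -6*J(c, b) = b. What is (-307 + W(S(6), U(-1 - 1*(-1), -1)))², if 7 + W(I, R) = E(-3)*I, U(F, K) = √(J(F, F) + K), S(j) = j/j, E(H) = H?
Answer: 100489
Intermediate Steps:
J(c, b) = -b/6
S(j) = 1
U(F, K) = √(K - F/6) (U(F, K) = √(-F/6 + K) = √(K - F/6))
W(I, R) = -7 - 3*I
(-307 + W(S(6), U(-1 - 1*(-1), -1)))² = (-307 + (-7 - 3*1))² = (-307 + (-7 - 3))² = (-307 - 10)² = (-317)² = 100489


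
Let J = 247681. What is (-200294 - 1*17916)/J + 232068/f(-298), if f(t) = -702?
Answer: -9605336288/28978677 ≈ -331.46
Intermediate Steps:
(-200294 - 1*17916)/J + 232068/f(-298) = (-200294 - 1*17916)/247681 + 232068/(-702) = (-200294 - 17916)*(1/247681) + 232068*(-1/702) = -218210*1/247681 - 38678/117 = -218210/247681 - 38678/117 = -9605336288/28978677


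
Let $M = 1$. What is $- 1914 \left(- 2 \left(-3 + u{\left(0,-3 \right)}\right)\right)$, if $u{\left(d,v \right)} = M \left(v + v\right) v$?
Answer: $57420$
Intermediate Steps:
$u{\left(d,v \right)} = 2 v^{2}$ ($u{\left(d,v \right)} = 1 \left(v + v\right) v = 1 \cdot 2 v v = 2 v v = 2 v^{2}$)
$- 1914 \left(- 2 \left(-3 + u{\left(0,-3 \right)}\right)\right) = - 1914 \left(- 2 \left(-3 + 2 \left(-3\right)^{2}\right)\right) = - 1914 \left(- 2 \left(-3 + 2 \cdot 9\right)\right) = - 1914 \left(- 2 \left(-3 + 18\right)\right) = - 1914 \left(\left(-2\right) 15\right) = \left(-1914\right) \left(-30\right) = 57420$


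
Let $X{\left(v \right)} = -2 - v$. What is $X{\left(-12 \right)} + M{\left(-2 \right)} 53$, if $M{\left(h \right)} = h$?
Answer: $-96$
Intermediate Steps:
$X{\left(-12 \right)} + M{\left(-2 \right)} 53 = \left(-2 - -12\right) - 106 = \left(-2 + 12\right) - 106 = 10 - 106 = -96$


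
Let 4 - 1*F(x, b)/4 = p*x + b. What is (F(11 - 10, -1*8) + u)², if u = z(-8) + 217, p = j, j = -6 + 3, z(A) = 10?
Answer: 82369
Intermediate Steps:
j = -3
p = -3
u = 227 (u = 10 + 217 = 227)
F(x, b) = 16 - 4*b + 12*x (F(x, b) = 16 - 4*(-3*x + b) = 16 - 4*(b - 3*x) = 16 + (-4*b + 12*x) = 16 - 4*b + 12*x)
(F(11 - 10, -1*8) + u)² = ((16 - (-4)*8 + 12*(11 - 10)) + 227)² = ((16 - 4*(-8) + 12*1) + 227)² = ((16 + 32 + 12) + 227)² = (60 + 227)² = 287² = 82369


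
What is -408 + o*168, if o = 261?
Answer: 43440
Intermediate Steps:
-408 + o*168 = -408 + 261*168 = -408 + 43848 = 43440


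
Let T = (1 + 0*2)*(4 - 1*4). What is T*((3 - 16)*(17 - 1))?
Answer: 0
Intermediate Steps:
T = 0 (T = (1 + 0)*(4 - 4) = 1*0 = 0)
T*((3 - 16)*(17 - 1)) = 0*((3 - 16)*(17 - 1)) = 0*(-13*16) = 0*(-208) = 0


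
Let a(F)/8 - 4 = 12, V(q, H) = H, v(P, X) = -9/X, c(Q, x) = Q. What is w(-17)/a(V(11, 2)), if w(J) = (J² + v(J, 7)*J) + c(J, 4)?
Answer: 2057/896 ≈ 2.2958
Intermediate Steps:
a(F) = 128 (a(F) = 32 + 8*12 = 32 + 96 = 128)
w(J) = J² - 2*J/7 (w(J) = (J² + (-9/7)*J) + J = (J² + (-9*⅐)*J) + J = (J² - 9*J/7) + J = J² - 2*J/7)
w(-17)/a(V(11, 2)) = ((⅐)*(-17)*(-2 + 7*(-17)))/128 = ((⅐)*(-17)*(-2 - 119))*(1/128) = ((⅐)*(-17)*(-121))*(1/128) = (2057/7)*(1/128) = 2057/896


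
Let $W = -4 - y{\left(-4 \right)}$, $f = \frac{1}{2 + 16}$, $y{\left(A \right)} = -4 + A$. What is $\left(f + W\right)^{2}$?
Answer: $\frac{5329}{324} \approx 16.448$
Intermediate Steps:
$f = \frac{1}{18} \approx 0.055556$
$W = 4$ ($W = -4 - \left(-4 - 4\right) = -4 - -8 = -4 + 8 = 4$)
$\left(f + W\right)^{2} = \left(\frac{1}{18} + 4\right)^{2} = \left(\frac{73}{18}\right)^{2} = \frac{5329}{324}$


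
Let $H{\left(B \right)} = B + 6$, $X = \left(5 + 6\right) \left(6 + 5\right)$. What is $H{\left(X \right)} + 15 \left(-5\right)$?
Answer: $52$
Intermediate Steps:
$X = 121$ ($X = 11 \cdot 11 = 121$)
$H{\left(B \right)} = 6 + B$
$H{\left(X \right)} + 15 \left(-5\right) = \left(6 + 121\right) + 15 \left(-5\right) = 127 - 75 = 52$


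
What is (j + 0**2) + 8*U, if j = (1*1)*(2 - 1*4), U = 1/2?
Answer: 2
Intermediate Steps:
U = 1/2 ≈ 0.50000
j = -2 (j = 1*(2 - 4) = 1*(-2) = -2)
(j + 0**2) + 8*U = (-2 + 0**2) + 8*(1/2) = (-2 + 0) + 4 = -2 + 4 = 2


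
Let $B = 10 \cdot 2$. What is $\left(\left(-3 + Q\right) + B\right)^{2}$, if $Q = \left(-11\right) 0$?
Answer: $289$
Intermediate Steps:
$Q = 0$
$B = 20$
$\left(\left(-3 + Q\right) + B\right)^{2} = \left(\left(-3 + 0\right) + 20\right)^{2} = \left(-3 + 20\right)^{2} = 17^{2} = 289$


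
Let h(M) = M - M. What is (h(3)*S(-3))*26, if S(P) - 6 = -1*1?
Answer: 0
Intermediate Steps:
S(P) = 5 (S(P) = 6 - 1*1 = 6 - 1 = 5)
h(M) = 0
(h(3)*S(-3))*26 = (0*5)*26 = 0*26 = 0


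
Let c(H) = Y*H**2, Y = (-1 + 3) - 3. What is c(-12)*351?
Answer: -50544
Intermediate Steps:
Y = -1 (Y = 2 - 3 = -1)
c(H) = -H**2
c(-12)*351 = -1*(-12)**2*351 = -1*144*351 = -144*351 = -50544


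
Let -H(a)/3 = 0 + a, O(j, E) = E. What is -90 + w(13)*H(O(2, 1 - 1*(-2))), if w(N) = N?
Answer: -207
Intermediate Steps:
H(a) = -3*a (H(a) = -3*(0 + a) = -3*a)
-90 + w(13)*H(O(2, 1 - 1*(-2))) = -90 + 13*(-3*(1 - 1*(-2))) = -90 + 13*(-3*(1 + 2)) = -90 + 13*(-3*3) = -90 + 13*(-9) = -90 - 117 = -207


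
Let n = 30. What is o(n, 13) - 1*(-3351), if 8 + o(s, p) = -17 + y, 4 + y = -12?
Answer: 3310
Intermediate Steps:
y = -16 (y = -4 - 12 = -16)
o(s, p) = -41 (o(s, p) = -8 + (-17 - 16) = -8 - 33 = -41)
o(n, 13) - 1*(-3351) = -41 - 1*(-3351) = -41 + 3351 = 3310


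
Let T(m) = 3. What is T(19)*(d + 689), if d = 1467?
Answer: 6468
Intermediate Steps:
T(19)*(d + 689) = 3*(1467 + 689) = 3*2156 = 6468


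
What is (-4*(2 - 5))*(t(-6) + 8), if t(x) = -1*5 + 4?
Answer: 84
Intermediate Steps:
t(x) = -1 (t(x) = -5 + 4 = -1)
(-4*(2 - 5))*(t(-6) + 8) = (-4*(2 - 5))*(-1 + 8) = -4*(-3)*7 = 12*7 = 84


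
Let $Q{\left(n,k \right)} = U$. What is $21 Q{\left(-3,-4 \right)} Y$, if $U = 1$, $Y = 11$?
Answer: $231$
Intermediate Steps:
$Q{\left(n,k \right)} = 1$
$21 Q{\left(-3,-4 \right)} Y = 21 \cdot 1 \cdot 11 = 21 \cdot 11 = 231$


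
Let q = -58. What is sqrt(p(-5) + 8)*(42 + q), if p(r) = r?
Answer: -16*sqrt(3) ≈ -27.713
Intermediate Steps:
sqrt(p(-5) + 8)*(42 + q) = sqrt(-5 + 8)*(42 - 58) = sqrt(3)*(-16) = -16*sqrt(3)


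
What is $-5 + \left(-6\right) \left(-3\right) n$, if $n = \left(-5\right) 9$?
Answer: $-815$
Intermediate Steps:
$n = -45$
$-5 + \left(-6\right) \left(-3\right) n = -5 + \left(-6\right) \left(-3\right) \left(-45\right) = -5 + 18 \left(-45\right) = -5 - 810 = -815$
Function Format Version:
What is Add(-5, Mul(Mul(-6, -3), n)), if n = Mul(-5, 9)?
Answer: -815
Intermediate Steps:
n = -45
Add(-5, Mul(Mul(-6, -3), n)) = Add(-5, Mul(Mul(-6, -3), -45)) = Add(-5, Mul(18, -45)) = Add(-5, -810) = -815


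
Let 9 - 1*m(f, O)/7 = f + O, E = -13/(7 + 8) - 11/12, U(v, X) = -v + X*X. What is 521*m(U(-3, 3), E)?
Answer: -266231/60 ≈ -4437.2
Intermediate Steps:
U(v, X) = X² - v (U(v, X) = -v + X² = X² - v)
E = -107/60 (E = -13/15 - 11*1/12 = -13*1/15 - 11/12 = -13/15 - 11/12 = -107/60 ≈ -1.7833)
m(f, O) = 63 - 7*O - 7*f (m(f, O) = 63 - 7*(f + O) = 63 - 7*(O + f) = 63 + (-7*O - 7*f) = 63 - 7*O - 7*f)
521*m(U(-3, 3), E) = 521*(63 - 7*(-107/60) - 7*(3² - 1*(-3))) = 521*(63 + 749/60 - 7*(9 + 3)) = 521*(63 + 749/60 - 7*12) = 521*(63 + 749/60 - 84) = 521*(-511/60) = -266231/60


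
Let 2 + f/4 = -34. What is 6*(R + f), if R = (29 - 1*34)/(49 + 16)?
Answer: -11238/13 ≈ -864.46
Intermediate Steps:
f = -144 (f = -8 + 4*(-34) = -8 - 136 = -144)
R = -1/13 (R = (29 - 34)/65 = -5*1/65 = -1/13 ≈ -0.076923)
6*(R + f) = 6*(-1/13 - 144) = 6*(-1873/13) = -11238/13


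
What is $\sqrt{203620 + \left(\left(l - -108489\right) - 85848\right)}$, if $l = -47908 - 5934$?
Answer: $\sqrt{172419} \approx 415.23$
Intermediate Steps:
$l = -53842$ ($l = -47908 - 5934 = -53842$)
$\sqrt{203620 + \left(\left(l - -108489\right) - 85848\right)} = \sqrt{203620 - 31201} = \sqrt{172419}$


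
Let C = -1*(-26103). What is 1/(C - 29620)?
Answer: -1/3517 ≈ -0.00028433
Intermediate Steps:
C = 26103
1/(C - 29620) = 1/(26103 - 29620) = 1/(-3517) = -1/3517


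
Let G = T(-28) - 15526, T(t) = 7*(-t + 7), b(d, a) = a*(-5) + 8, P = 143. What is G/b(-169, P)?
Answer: 2183/101 ≈ 21.614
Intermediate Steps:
b(d, a) = 8 - 5*a (b(d, a) = -5*a + 8 = 8 - 5*a)
T(t) = 49 - 7*t (T(t) = 7*(7 - t) = 49 - 7*t)
G = -15281 (G = (49 - 7*(-28)) - 15526 = (49 + 196) - 15526 = 245 - 15526 = -15281)
G/b(-169, P) = -15281/(8 - 5*143) = -15281/(8 - 715) = -15281/(-707) = -15281*(-1/707) = 2183/101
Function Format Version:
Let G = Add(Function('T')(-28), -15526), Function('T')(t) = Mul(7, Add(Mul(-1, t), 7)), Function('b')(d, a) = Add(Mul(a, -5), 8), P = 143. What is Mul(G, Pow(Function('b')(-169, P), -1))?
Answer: Rational(2183, 101) ≈ 21.614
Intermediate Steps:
Function('b')(d, a) = Add(8, Mul(-5, a)) (Function('b')(d, a) = Add(Mul(-5, a), 8) = Add(8, Mul(-5, a)))
Function('T')(t) = Add(49, Mul(-7, t)) (Function('T')(t) = Mul(7, Add(7, Mul(-1, t))) = Add(49, Mul(-7, t)))
G = -15281 (G = Add(Add(49, Mul(-7, -28)), -15526) = Add(Add(49, 196), -15526) = Add(245, -15526) = -15281)
Mul(G, Pow(Function('b')(-169, P), -1)) = Mul(-15281, Pow(Add(8, Mul(-5, 143)), -1)) = Mul(-15281, Pow(Add(8, -715), -1)) = Mul(-15281, Pow(-707, -1)) = Mul(-15281, Rational(-1, 707)) = Rational(2183, 101)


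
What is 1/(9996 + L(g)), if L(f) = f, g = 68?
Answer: 1/10064 ≈ 9.9364e-5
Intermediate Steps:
1/(9996 + L(g)) = 1/(9996 + 68) = 1/10064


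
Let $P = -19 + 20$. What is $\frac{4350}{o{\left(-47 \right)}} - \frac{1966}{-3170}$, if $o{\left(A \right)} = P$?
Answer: $\frac{6895733}{1585} \approx 4350.6$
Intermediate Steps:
$P = 1$
$o{\left(A \right)} = 1$
$\frac{4350}{o{\left(-47 \right)}} - \frac{1966}{-3170} = \frac{4350}{1} - \frac{1966}{-3170} = 4350 \cdot 1 - - \frac{983}{1585} = 4350 + \frac{983}{1585} = \frac{6895733}{1585}$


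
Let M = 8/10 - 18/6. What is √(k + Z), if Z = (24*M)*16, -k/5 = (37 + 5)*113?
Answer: I*√614370/5 ≈ 156.76*I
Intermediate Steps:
M = -11/5 (M = 8*(⅒) - 18*⅙ = ⅘ - 3 = -11/5 ≈ -2.2000)
k = -23730 (k = -5*(37 + 5)*113 = -210*113 = -5*4746 = -23730)
Z = -4224/5 (Z = (24*(-11/5))*16 = -264/5*16 = -4224/5 ≈ -844.80)
√(k + Z) = √(-23730 - 4224/5) = √(-122874/5) = I*√614370/5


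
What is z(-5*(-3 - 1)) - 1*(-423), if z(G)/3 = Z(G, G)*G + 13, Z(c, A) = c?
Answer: 1662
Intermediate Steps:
z(G) = 39 + 3*G² (z(G) = 3*(G*G + 13) = 3*(G² + 13) = 3*(13 + G²) = 39 + 3*G²)
z(-5*(-3 - 1)) - 1*(-423) = (39 + 3*(-5*(-3 - 1))²) - 1*(-423) = (39 + 3*(-5*(-4))²) + 423 = (39 + 3*20²) + 423 = (39 + 3*400) + 423 = (39 + 1200) + 423 = 1239 + 423 = 1662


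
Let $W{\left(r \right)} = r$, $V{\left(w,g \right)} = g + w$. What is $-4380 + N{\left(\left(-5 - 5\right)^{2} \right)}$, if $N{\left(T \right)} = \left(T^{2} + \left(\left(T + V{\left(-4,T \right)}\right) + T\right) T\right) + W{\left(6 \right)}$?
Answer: $35226$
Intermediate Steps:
$N{\left(T \right)} = 6 + T^{2} + T \left(-4 + 3 T\right)$ ($N{\left(T \right)} = \left(T^{2} + \left(\left(T + \left(T - 4\right)\right) + T\right) T\right) + 6 = \left(T^{2} + \left(\left(T + \left(-4 + T\right)\right) + T\right) T\right) + 6 = \left(T^{2} + \left(\left(-4 + 2 T\right) + T\right) T\right) + 6 = \left(T^{2} + \left(-4 + 3 T\right) T\right) + 6 = \left(T^{2} + T \left(-4 + 3 T\right)\right) + 6 = 6 + T^{2} + T \left(-4 + 3 T\right)$)
$-4380 + N{\left(\left(-5 - 5\right)^{2} \right)} = -4380 + \left(6 - 4 \left(-5 - 5\right)^{2} + 4 \left(\left(-5 - 5\right)^{2}\right)^{2}\right) = -4380 + \left(6 - 4 \left(-10\right)^{2} + 4 \left(\left(-10\right)^{2}\right)^{2}\right) = -4380 + \left(6 - 400 + 4 \cdot 100^{2}\right) = -4380 + \left(6 - 400 + 4 \cdot 10000\right) = -4380 + \left(6 - 400 + 40000\right) = -4380 + 39606 = 35226$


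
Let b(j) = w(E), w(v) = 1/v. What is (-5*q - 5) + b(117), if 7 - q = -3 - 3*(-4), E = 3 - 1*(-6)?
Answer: 46/9 ≈ 5.1111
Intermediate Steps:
E = 9 (E = 3 + 6 = 9)
q = -2 (q = 7 - (-3 - 3*(-4)) = 7 - (-3 + 12) = 7 - 1*9 = 7 - 9 = -2)
b(j) = ⅑ (b(j) = 1/9 = ⅑)
(-5*q - 5) + b(117) = (-5*(-2) - 5) + ⅑ = (10 - 5) + ⅑ = 5 + ⅑ = 46/9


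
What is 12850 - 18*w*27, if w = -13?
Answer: 19168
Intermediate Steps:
12850 - 18*w*27 = 12850 - 18*(-13)*27 = 12850 - (-234)*27 = 12850 - 1*(-6318) = 12850 + 6318 = 19168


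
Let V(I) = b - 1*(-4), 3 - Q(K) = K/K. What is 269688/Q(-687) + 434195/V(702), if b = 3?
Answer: 1378103/7 ≈ 1.9687e+5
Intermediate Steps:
Q(K) = 2 (Q(K) = 3 - K/K = 3 - 1*1 = 3 - 1 = 2)
V(I) = 7 (V(I) = 3 - 1*(-4) = 3 + 4 = 7)
269688/Q(-687) + 434195/V(702) = 269688/2 + 434195/7 = 269688*(½) + 434195*(⅐) = 134844 + 434195/7 = 1378103/7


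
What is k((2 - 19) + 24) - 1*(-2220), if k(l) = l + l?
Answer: 2234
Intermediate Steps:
k(l) = 2*l
k((2 - 19) + 24) - 1*(-2220) = 2*((2 - 19) + 24) - 1*(-2220) = 2*(-17 + 24) + 2220 = 2*7 + 2220 = 14 + 2220 = 2234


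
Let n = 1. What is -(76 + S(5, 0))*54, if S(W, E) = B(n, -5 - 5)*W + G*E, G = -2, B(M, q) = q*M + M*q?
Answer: 1296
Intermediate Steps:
B(M, q) = 2*M*q (B(M, q) = M*q + M*q = 2*M*q)
S(W, E) = -20*W - 2*E (S(W, E) = (2*1*(-5 - 5))*W - 2*E = (2*1*(-10))*W - 2*E = -20*W - 2*E)
-(76 + S(5, 0))*54 = -(76 + (-20*5 - 2*0))*54 = -(76 + (-100 + 0))*54 = -(76 - 100)*54 = -(-24)*54 = -1*(-1296) = 1296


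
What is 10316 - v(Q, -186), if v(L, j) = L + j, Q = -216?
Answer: 10718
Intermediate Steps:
10316 - v(Q, -186) = 10316 - (-216 - 186) = 10316 - 1*(-402) = 10316 + 402 = 10718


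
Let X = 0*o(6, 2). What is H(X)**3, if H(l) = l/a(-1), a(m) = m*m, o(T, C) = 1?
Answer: 0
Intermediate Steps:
a(m) = m**2
X = 0 (X = 0*1 = 0)
H(l) = l (H(l) = l/((-1)**2) = l/1 = l*1 = l)
H(X)**3 = 0**3 = 0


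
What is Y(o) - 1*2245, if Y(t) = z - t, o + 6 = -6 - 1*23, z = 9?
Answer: -2201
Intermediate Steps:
o = -35 (o = -6 + (-6 - 1*23) = -6 + (-6 - 23) = -6 - 29 = -35)
Y(t) = 9 - t
Y(o) - 1*2245 = (9 - 1*(-35)) - 1*2245 = (9 + 35) - 2245 = 44 - 2245 = -2201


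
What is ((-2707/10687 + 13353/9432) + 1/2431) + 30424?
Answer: 2485170654463859/81681424968 ≈ 30425.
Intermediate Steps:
((-2707/10687 + 13353/9432) + 1/2431) + 30424 = ((-2707*1/10687 + 13353*(1/9432)) + 1/2431) + 30424 = ((-2707/10687 + 4451/3144) + 1/2431) + 30424 = (39057029/33599928 + 1/2431) + 30424 = 94981237427/81681424968 + 30424 = 2485170654463859/81681424968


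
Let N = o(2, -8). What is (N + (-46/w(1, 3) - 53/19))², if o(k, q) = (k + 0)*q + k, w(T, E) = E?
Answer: 3352561/3249 ≈ 1031.9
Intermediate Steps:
o(k, q) = k + k*q (o(k, q) = k*q + k = k + k*q)
N = -14 (N = 2*(1 - 8) = 2*(-7) = -14)
(N + (-46/w(1, 3) - 53/19))² = (-14 + (-46/3 - 53/19))² = (-14 - 1033/57)² = (-1831/57)² = 3352561/3249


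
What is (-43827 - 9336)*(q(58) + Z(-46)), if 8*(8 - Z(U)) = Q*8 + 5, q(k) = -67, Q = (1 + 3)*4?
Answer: 32163615/8 ≈ 4.0205e+6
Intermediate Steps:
Q = 16 (Q = 4*4 = 16)
Z(U) = -69/8 (Z(U) = 8 - (16*8 + 5)/8 = 8 - (128 + 5)/8 = 8 - ⅛*133 = 8 - 133/8 = -69/8)
(-43827 - 9336)*(q(58) + Z(-46)) = (-43827 - 9336)*(-67 - 69/8) = -53163*(-605/8) = 32163615/8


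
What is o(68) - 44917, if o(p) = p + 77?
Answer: -44772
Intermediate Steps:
o(p) = 77 + p
o(68) - 44917 = (77 + 68) - 44917 = 145 - 44917 = -44772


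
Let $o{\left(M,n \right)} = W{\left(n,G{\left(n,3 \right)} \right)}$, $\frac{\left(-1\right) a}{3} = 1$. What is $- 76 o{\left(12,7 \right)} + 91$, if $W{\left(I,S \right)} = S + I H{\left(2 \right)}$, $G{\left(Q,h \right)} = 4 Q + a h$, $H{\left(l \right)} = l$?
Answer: $-2417$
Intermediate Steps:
$a = -3$ ($a = \left(-3\right) 1 = -3$)
$G{\left(Q,h \right)} = - 3 h + 4 Q$ ($G{\left(Q,h \right)} = 4 Q - 3 h = - 3 h + 4 Q$)
$W{\left(I,S \right)} = S + 2 I$ ($W{\left(I,S \right)} = S + I 2 = S + 2 I$)
$o{\left(M,n \right)} = -9 + 6 n$ ($o{\left(M,n \right)} = \left(\left(-3\right) 3 + 4 n\right) + 2 n = \left(-9 + 4 n\right) + 2 n = -9 + 6 n$)
$- 76 o{\left(12,7 \right)} + 91 = - 76 \left(-9 + 6 \cdot 7\right) + 91 = - 76 \left(-9 + 42\right) + 91 = \left(-76\right) 33 + 91 = -2508 + 91 = -2417$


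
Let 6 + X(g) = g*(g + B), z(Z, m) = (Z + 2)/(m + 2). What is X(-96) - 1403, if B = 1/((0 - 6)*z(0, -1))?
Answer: 7815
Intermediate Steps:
z(Z, m) = (2 + Z)/(2 + m)
B = -1/12 (B = 1/((0 - 6)*((2 + 0)/(2 - 1))) = 1/(-6*2/1) = 1/(-6*2) = 1/(-12) = -1/12 ≈ -0.083333)
X(g) = -6 + g*(-1/12 + g) (X(g) = -6 + g*(g - 1/12) = -6 + g*(-1/12 + g))
X(-96) - 1403 = (-6 + (-96)² - 1/12*(-96)) - 1403 = (-6 + 9216 + 8) - 1403 = 9218 - 1403 = 7815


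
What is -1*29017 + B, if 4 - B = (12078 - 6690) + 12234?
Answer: -46635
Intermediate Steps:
B = -17618 (B = 4 - ((12078 - 6690) + 12234) = 4 - (5388 + 12234) = 4 - 1*17622 = 4 - 17622 = -17618)
-1*29017 + B = -1*29017 - 17618 = -29017 - 17618 = -46635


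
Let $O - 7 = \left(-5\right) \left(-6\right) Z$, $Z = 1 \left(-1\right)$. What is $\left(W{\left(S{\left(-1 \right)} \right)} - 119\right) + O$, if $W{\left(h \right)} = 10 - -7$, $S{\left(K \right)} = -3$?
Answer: $-125$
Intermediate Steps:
$Z = -1$
$W{\left(h \right)} = 17$ ($W{\left(h \right)} = 10 + 7 = 17$)
$O = -23$ ($O = 7 + \left(-5\right) \left(-6\right) \left(-1\right) = 7 + 30 \left(-1\right) = 7 - 30 = -23$)
$\left(W{\left(S{\left(-1 \right)} \right)} - 119\right) + O = \left(17 - 119\right) - 23 = -102 - 23 = -125$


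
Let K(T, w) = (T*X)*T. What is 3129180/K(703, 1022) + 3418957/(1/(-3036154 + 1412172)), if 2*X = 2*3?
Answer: -2744008801472308706/494209 ≈ -5.5523e+12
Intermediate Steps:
X = 3 (X = (2*3)/2 = (½)*6 = 3)
K(T, w) = 3*T² (K(T, w) = (T*3)*T = (3*T)*T = 3*T²)
3129180/K(703, 1022) + 3418957/(1/(-3036154 + 1412172)) = 3129180/((3*703²)) + 3418957/(1/(-3036154 + 1412172)) = 3129180/((3*494209)) + 3418957/(1/(-1623982)) = 3129180/1482627 + 3418957/(-1/1623982) = 3129180*(1/1482627) + 3418957*(-1623982) = 1043060/494209 - 5552324626774 = -2744008801472308706/494209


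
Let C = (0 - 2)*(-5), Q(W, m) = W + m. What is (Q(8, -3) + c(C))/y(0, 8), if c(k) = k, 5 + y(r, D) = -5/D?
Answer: -8/3 ≈ -2.6667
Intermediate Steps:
y(r, D) = -5 - 5/D
C = 10 (C = -2*(-5) = 10)
(Q(8, -3) + c(C))/y(0, 8) = ((8 - 3) + 10)/(-5 - 5/8) = (5 + 10)/(-5 - 5*⅛) = 15/(-5 - 5/8) = 15/(-45/8) = -8/45*15 = -8/3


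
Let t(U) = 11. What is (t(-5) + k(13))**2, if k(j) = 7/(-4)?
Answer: 1369/16 ≈ 85.563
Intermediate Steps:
k(j) = -7/4 (k(j) = 7*(-1/4) = -7/4)
(t(-5) + k(13))**2 = (11 - 7/4)**2 = (37/4)**2 = 1369/16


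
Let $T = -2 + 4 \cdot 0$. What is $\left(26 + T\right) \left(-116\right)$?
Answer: $-2784$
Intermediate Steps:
$T = -2$ ($T = -2 + 0 = -2$)
$\left(26 + T\right) \left(-116\right) = \left(26 - 2\right) \left(-116\right) = 24 \left(-116\right) = -2784$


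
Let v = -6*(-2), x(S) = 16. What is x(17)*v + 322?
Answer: 514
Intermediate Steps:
v = 12
x(17)*v + 322 = 16*12 + 322 = 192 + 322 = 514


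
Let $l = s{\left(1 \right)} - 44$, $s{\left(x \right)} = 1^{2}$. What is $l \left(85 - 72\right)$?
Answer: $-559$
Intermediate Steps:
$s{\left(x \right)} = 1$
$l = -43$ ($l = 1 - 44 = -43$)
$l \left(85 - 72\right) = - 43 \left(85 - 72\right) = \left(-43\right) 13 = -559$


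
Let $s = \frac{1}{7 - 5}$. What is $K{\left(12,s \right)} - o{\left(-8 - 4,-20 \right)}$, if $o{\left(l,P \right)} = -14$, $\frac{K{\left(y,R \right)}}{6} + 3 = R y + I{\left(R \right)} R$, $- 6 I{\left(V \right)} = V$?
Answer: $\frac{127}{4} \approx 31.75$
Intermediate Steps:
$I{\left(V \right)} = - \frac{V}{6}$
$s = \frac{1}{2} \approx 0.5$
$K{\left(y,R \right)} = -18 - R^{2} + 6 R y$ ($K{\left(y,R \right)} = -18 + 6 \left(R y + - \frac{R}{6} R\right) = -18 + 6 \left(R y - \frac{R^{2}}{6}\right) = -18 + 6 \left(- \frac{R^{2}}{6} + R y\right) = -18 - \left(R^{2} - 6 R y\right) = -18 - R^{2} + 6 R y$)
$K{\left(12,s \right)} - o{\left(-8 - 4,-20 \right)} = \left(-18 - \left(\frac{1}{2}\right)^{2} + 6 \cdot \frac{1}{2} \cdot 12\right) - -14 = \left(-18 - \frac{1}{4} + 36\right) + 14 = \frac{71}{4} + 14 = \frac{127}{4}$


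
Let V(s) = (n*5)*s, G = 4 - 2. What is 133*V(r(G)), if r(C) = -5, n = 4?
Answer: -13300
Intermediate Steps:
G = 2
V(s) = 20*s (V(s) = (4*5)*s = 20*s)
133*V(r(G)) = 133*(20*(-5)) = 133*(-100) = -13300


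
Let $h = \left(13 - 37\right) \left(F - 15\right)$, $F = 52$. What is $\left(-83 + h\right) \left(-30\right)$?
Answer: $29130$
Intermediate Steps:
$h = -888$ ($h = \left(13 - 37\right) \left(52 - 15\right) = \left(-24\right) 37 = -888$)
$\left(-83 + h\right) \left(-30\right) = \left(-83 - 888\right) \left(-30\right) = \left(-971\right) \left(-30\right) = 29130$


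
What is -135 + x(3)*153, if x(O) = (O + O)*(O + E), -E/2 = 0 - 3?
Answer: 8127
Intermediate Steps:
E = 6 (E = -2*(0 - 3) = -2*(-3) = 6)
x(O) = 2*O*(6 + O) (x(O) = (O + O)*(O + 6) = (2*O)*(6 + O) = 2*O*(6 + O))
-135 + x(3)*153 = -135 + (2*3*(6 + 3))*153 = -135 + (2*3*9)*153 = -135 + 54*153 = -135 + 8262 = 8127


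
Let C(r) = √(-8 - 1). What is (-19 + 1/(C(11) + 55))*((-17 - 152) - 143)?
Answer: 8984196/1517 + 468*I/1517 ≈ 5922.3 + 0.3085*I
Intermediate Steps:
C(r) = 3*I (C(r) = √(-9) = 3*I)
(-19 + 1/(C(11) + 55))*((-17 - 152) - 143) = (-19 + 1/(3*I + 55))*((-17 - 152) - 143) = (-19 + 1/(55 + 3*I))*(-169 - 143) = (-19 + (55 - 3*I)/3034)*(-312) = 5928 - 156*(55 - 3*I)/1517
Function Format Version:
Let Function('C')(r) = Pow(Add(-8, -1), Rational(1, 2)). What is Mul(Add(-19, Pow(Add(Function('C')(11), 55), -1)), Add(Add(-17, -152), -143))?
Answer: Add(Rational(8984196, 1517), Mul(Rational(468, 1517), I)) ≈ Add(5922.3, Mul(0.30850, I))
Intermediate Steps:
Function('C')(r) = Mul(3, I) (Function('C')(r) = Pow(-9, Rational(1, 2)) = Mul(3, I))
Mul(Add(-19, Pow(Add(Function('C')(11), 55), -1)), Add(Add(-17, -152), -143)) = Mul(Add(-19, Pow(Add(Mul(3, I), 55), -1)), Add(Add(-17, -152), -143)) = Mul(Add(-19, Pow(Add(55, Mul(3, I)), -1)), Add(-169, -143)) = Mul(Add(-19, Mul(Rational(1, 3034), Add(55, Mul(-3, I)))), -312) = Add(5928, Mul(Rational(-156, 1517), Add(55, Mul(-3, I))))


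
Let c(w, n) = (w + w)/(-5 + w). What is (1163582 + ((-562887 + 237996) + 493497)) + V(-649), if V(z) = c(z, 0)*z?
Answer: 435204275/327 ≈ 1.3309e+6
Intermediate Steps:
c(w, n) = 2*w/(-5 + w) (c(w, n) = (2*w)/(-5 + w) = 2*w/(-5 + w))
V(z) = 2*z²/(-5 + z) (V(z) = (2*z/(-5 + z))*z = 2*z²/(-5 + z))
(1163582 + ((-562887 + 237996) + 493497)) + V(-649) = (1163582 + ((-562887 + 237996) + 493497)) + 2*(-649)²/(-5 - 649) = (1163582 + (-324891 + 493497)) + 2*421201/(-654) = (1163582 + 168606) + 2*421201*(-1/654) = 1332188 - 421201/327 = 435204275/327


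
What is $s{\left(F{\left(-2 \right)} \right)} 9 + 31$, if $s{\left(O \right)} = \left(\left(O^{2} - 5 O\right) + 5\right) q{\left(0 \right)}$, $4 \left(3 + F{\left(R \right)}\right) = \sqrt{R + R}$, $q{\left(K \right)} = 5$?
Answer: $\frac{5299}{4} - \frac{495 i}{2} \approx 1324.8 - 247.5 i$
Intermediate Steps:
$F{\left(R \right)} = -3 + \frac{\sqrt{2} \sqrt{R}}{4}$ ($F{\left(R \right)} = -3 + \frac{\sqrt{R + R}}{4} = -3 + \frac{\sqrt{2 R}}{4} = -3 + \frac{\sqrt{2} \sqrt{R}}{4}$)
$s{\left(O \right)} = 25 - 25 O + 5 O^{2}$ ($s{\left(O \right)} = \left(\left(O^{2} - 5 O\right) + 5\right) 5 = \left(5 + O^{2} - 5 O\right) 5 = 25 - 25 O + 5 O^{2}$)
$s{\left(F{\left(-2 \right)} \right)} 9 + 31 = \left(25 - 25 \left(-3 + \frac{\sqrt{2} \sqrt{-2}}{4}\right) + 5 \left(-3 + \frac{\sqrt{2} \sqrt{-2}}{4}\right)^{2}\right) 9 + 31 = \left(25 - 25 \left(-3 + \frac{\sqrt{2} i \sqrt{2}}{4}\right) + 5 \left(-3 + \frac{\sqrt{2} i \sqrt{2}}{4}\right)^{2}\right) 9 + 31 = \left(25 - 25 \left(-3 + \frac{i}{2}\right) + 5 \left(-3 + \frac{i}{2}\right)^{2}\right) 9 + 31 = \left(25 + \left(75 - \frac{25 i}{2}\right) + 5 \left(-3 + \frac{i}{2}\right)^{2}\right) 9 + 31 = \left(100 + 5 \left(-3 + \frac{i}{2}\right)^{2} - \frac{25 i}{2}\right) 9 + 31 = \left(900 + 45 \left(-3 + \frac{i}{2}\right)^{2} - \frac{225 i}{2}\right) + 31 = 931 + 45 \left(-3 + \frac{i}{2}\right)^{2} - \frac{225 i}{2}$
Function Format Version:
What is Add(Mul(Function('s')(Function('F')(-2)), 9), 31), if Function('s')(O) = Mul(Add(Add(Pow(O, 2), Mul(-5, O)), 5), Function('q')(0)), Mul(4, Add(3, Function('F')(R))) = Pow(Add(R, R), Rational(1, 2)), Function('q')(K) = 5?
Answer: Add(Rational(5299, 4), Mul(Rational(-495, 2), I)) ≈ Add(1324.8, Mul(-247.50, I))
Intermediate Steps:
Function('F')(R) = Add(-3, Mul(Rational(1, 4), Pow(2, Rational(1, 2)), Pow(R, Rational(1, 2)))) (Function('F')(R) = Add(-3, Mul(Rational(1, 4), Pow(Add(R, R), Rational(1, 2)))) = Add(-3, Mul(Rational(1, 4), Pow(Mul(2, R), Rational(1, 2)))) = Add(-3, Mul(Rational(1, 4), Mul(Pow(2, Rational(1, 2)), Pow(R, Rational(1, 2))))) = Add(-3, Mul(Rational(1, 4), Pow(2, Rational(1, 2)), Pow(R, Rational(1, 2)))))
Function('s')(O) = Add(25, Mul(-25, O), Mul(5, Pow(O, 2))) (Function('s')(O) = Mul(Add(Add(Pow(O, 2), Mul(-5, O)), 5), 5) = Mul(Add(5, Pow(O, 2), Mul(-5, O)), 5) = Add(25, Mul(-25, O), Mul(5, Pow(O, 2))))
Add(Mul(Function('s')(Function('F')(-2)), 9), 31) = Add(Mul(Add(25, Mul(-25, Add(-3, Mul(Rational(1, 4), Pow(2, Rational(1, 2)), Pow(-2, Rational(1, 2))))), Mul(5, Pow(Add(-3, Mul(Rational(1, 4), Pow(2, Rational(1, 2)), Pow(-2, Rational(1, 2)))), 2))), 9), 31) = Add(Mul(Add(25, Mul(-25, Add(-3, Mul(Rational(1, 4), Pow(2, Rational(1, 2)), Mul(I, Pow(2, Rational(1, 2)))))), Mul(5, Pow(Add(-3, Mul(Rational(1, 4), Pow(2, Rational(1, 2)), Mul(I, Pow(2, Rational(1, 2))))), 2))), 9), 31) = Add(Mul(Add(25, Mul(-25, Add(-3, Mul(Rational(1, 2), I))), Mul(5, Pow(Add(-3, Mul(Rational(1, 2), I)), 2))), 9), 31) = Add(Mul(Add(25, Add(75, Mul(Rational(-25, 2), I)), Mul(5, Pow(Add(-3, Mul(Rational(1, 2), I)), 2))), 9), 31) = Add(Mul(Add(100, Mul(5, Pow(Add(-3, Mul(Rational(1, 2), I)), 2)), Mul(Rational(-25, 2), I)), 9), 31) = Add(Add(900, Mul(45, Pow(Add(-3, Mul(Rational(1, 2), I)), 2)), Mul(Rational(-225, 2), I)), 31) = Add(931, Mul(45, Pow(Add(-3, Mul(Rational(1, 2), I)), 2)), Mul(Rational(-225, 2), I))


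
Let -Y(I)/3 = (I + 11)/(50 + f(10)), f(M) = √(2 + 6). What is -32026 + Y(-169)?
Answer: -19946273/623 - 237*√2/623 ≈ -32017.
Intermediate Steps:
f(M) = 2*√2 (f(M) = √8 = 2*√2)
Y(I) = -3*(11 + I)/(50 + 2*√2) (Y(I) = -3*(I + 11)/(50 + 2*√2) = -3*(11 + I)/(50 + 2*√2))
-32026 + Y(-169) = -32026 - 3*(11 - 169)/(50 + 2*√2) = -32026 - 3*(-158)/(50 + 2*√2) = -32026 + 474/(50 + 2*√2)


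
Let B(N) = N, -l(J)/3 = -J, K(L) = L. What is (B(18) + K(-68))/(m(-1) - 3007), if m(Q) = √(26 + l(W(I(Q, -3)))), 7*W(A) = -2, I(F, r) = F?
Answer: 1052450/63294167 + 200*√77/63294167 ≈ 0.016656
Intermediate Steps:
W(A) = -2/7 (W(A) = (⅐)*(-2) = -2/7)
l(J) = 3*J (l(J) = -(-3)*J = 3*J)
m(Q) = 4*√77/7 (m(Q) = √(26 + 3*(-2/7)) = √(26 - 6/7) = √(176/7) = 4*√77/7)
(B(18) + K(-68))/(m(-1) - 3007) = (18 - 68)/(4*√77/7 - 3007) = -50/(-3007 + 4*√77/7)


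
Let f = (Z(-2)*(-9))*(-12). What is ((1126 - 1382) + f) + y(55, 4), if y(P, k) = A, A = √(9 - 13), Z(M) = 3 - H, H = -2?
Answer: 284 + 2*I ≈ 284.0 + 2.0*I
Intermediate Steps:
Z(M) = 5 (Z(M) = 3 - 1*(-2) = 3 + 2 = 5)
A = 2*I (A = √(-4) = 2*I ≈ 2.0*I)
y(P, k) = 2*I
f = 540 (f = (5*(-9))*(-12) = -45*(-12) = 540)
((1126 - 1382) + f) + y(55, 4) = ((1126 - 1382) + 540) + 2*I = (-256 + 540) + 2*I = 284 + 2*I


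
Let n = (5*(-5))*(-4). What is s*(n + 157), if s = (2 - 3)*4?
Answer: -1028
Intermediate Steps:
n = 100 (n = -25*(-4) = 100)
s = -4 (s = -1*4 = -4)
s*(n + 157) = -4*(100 + 157) = -4*257 = -1028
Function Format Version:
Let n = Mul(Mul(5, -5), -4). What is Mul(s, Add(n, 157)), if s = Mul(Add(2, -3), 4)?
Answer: -1028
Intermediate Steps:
n = 100 (n = Mul(-25, -4) = 100)
s = -4 (s = Mul(-1, 4) = -4)
Mul(s, Add(n, 157)) = Mul(-4, Add(100, 157)) = Mul(-4, 257) = -1028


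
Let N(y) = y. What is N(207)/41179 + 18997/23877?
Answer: 787220002/983230983 ≈ 0.80065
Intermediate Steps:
N(207)/41179 + 18997/23877 = 207/41179 + 18997/23877 = 787220002/983230983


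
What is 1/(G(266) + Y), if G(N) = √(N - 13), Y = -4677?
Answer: -4677/21874076 - √253/21874076 ≈ -0.00021454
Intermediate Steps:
G(N) = √(-13 + N)
1/(G(266) + Y) = 1/(√(-13 + 266) - 4677) = 1/(√253 - 4677) = 1/(-4677 + √253)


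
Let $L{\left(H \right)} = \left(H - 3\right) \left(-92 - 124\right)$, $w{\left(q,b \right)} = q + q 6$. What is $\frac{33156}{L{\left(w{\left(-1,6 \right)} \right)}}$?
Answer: $\frac{307}{20} \approx 15.35$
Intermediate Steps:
$w{\left(q,b \right)} = 7 q$ ($w{\left(q,b \right)} = q + 6 q = 7 q$)
$L{\left(H \right)} = 648 - 216 H$ ($L{\left(H \right)} = \left(-3 + H\right) \left(-216\right) = 648 - 216 H$)
$\frac{33156}{L{\left(w{\left(-1,6 \right)} \right)}} = \frac{33156}{648 - 216 \cdot 7 \left(-1\right)} = \frac{33156}{648 - -1512} = \frac{33156}{648 + 1512} = \frac{33156}{2160} = 33156 \cdot \frac{1}{2160} = \frac{307}{20}$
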